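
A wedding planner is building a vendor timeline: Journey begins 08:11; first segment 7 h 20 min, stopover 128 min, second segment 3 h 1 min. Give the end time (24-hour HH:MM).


Depart: 08:11
Leg 1: +440 min -> 15:31
Layover: +128 min -> 17:39
Leg 2: +181 min -> 20:40
Total travel: 749 minutes = 12h 29m
Arrival: 20:40

20:40


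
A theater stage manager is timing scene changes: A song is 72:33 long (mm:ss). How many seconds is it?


Minutes: 72
Extra seconds: 33
Seconds per minute: 60
Minutes to seconds: 72 x 60 = 4320
Total: 4320 + 33 = 4353

4353


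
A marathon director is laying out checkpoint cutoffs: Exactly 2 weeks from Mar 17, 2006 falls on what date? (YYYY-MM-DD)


Start: 2006-03-17
Weeks to add: 2
Convert to days: 2 x 7 = 14 days
Add 14 days to 2006-03-17
Result: 2006-03-31

2006-03-31


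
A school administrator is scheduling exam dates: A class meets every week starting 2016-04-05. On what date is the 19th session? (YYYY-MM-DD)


First occurrence: 2016-04-05 (occurrence 1)
Each occurrence is 7 days after the previous.
Occurrence 19 is 18 weeks after the first.
18 weeks = 126 days
2016-04-05 + 126 days = 2016-08-09

2016-08-09


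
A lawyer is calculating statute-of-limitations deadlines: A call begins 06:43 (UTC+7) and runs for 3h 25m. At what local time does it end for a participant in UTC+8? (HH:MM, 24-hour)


Start: 06:43 in UTC+7
Step 1 - add duration:
  minutes: 43 + 25 = 68 (carry 1h)
  hours: 6 + 3 + 1 = 10
  end in UTC+7: 10:08
Step 2 - convert UTC+7 -> UTC+8:
  offset difference: 8 - (7) = 1 hours
  10 + (1) = 11 -> mod 24 = 11
Result: 11:08 in UTC+8

11:08


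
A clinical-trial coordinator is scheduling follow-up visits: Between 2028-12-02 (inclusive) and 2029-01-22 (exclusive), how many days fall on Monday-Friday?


Start: 2028-12-02 (Saturday)
End (exclusive): 2029-01-22 (Monday)
Total calendar days: 51
Full weeks: 51 // 7 = 7 -> 35 weekdays
Remaining 2 days starting on Saturday:
  Sat(-), Sun(-) -> 0 weekdays
Total business days: 35 + 0 = 35

35


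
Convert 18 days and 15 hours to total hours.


Days: 18
Extra hours: 15
Hours per day: 24
Days to hours: 18 x 24 = 432
Total: 432 + 15 = 447

447


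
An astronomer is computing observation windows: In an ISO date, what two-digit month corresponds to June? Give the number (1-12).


Calendar month order:
5. May
6. June <--
7. July
June is month number 6

6


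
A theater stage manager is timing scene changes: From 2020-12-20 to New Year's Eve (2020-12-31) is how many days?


Start: December 20, 2020
End: December 31, 2020
Days left in December: 11
Total: 11 days

11


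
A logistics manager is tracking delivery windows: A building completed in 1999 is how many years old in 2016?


Birth year: 1999
Current year: 2016
Age = current year - birth year
Age = 2016 - 1999 = 17

17


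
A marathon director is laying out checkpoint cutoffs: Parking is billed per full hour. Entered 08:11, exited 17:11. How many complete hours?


Start: 08:11
End: 17:11
Hour difference: 17 - 8 = 9 hours
Minute difference: 11 - 11 = 0 minutes
Total minutes: 540
Complete hours: 540 / 60 = 9 (remainder 0)

9


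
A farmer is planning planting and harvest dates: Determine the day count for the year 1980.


Year: 1980
Check leap year rules:
Divisible by 4? Yes
Divisible by 100? No
1980 is a leap year
Days: 366

366


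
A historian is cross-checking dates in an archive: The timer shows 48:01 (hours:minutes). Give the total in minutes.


Hours: 48
Minutes: 1
Convert hours to minutes: 48 x 60 = 2880
Add remaining minutes: 2880 + 1 = 2881

2881


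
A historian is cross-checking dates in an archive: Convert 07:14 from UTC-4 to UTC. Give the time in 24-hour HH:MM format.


Local time: 07:14 at UTC-4 (offset -4h)
Target zone: UTC (offset 0h)
Difference: 0 - (-4) = 4 hours
Calculation: 7 + (4) = 11
Result: 11:14

11:14


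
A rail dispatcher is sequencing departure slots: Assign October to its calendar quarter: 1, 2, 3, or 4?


Month: October (month 10)
Q1: January-March (months 1-3)
Q2: April-June (months 4-6)
Q3: July-September (months 7-9)
Q4: October-December (months 10-12)
Month 10 falls in Q4

4


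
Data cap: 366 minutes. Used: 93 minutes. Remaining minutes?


Total budget: 366 minutes
Time used: 93 minutes
Remaining: 366 - 93 = 273 minutes
Percent used: 25.4%
Percent remaining: 74.6%

273


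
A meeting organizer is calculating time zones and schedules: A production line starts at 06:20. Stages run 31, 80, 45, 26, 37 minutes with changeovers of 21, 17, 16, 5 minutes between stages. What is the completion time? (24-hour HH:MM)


Start: 06:20 = 380 min from midnight
  after task 1 (31 min): 06:51
  after break (21 min): 07:12
  after task 2 (80 min): 08:32
  after break (17 min): 08:49
  after task 3 (45 min): 09:34
  after break (16 min): 09:50
  after task 4 (26 min): 10:16
  after break (5 min): 10:21
  after task 5 (37 min): 10:58
Total elapsed: 278 minutes
End time: 10:58

10:58


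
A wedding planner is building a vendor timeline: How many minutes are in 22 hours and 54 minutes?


Hours: 22
Extra minutes: 54
Minutes per hour: 60
Hours to minutes: 22 x 60 = 1320
Total: 1320 + 54 = 1374

1374


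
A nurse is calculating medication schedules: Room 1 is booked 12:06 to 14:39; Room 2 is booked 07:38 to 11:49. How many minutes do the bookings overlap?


Interval A: [726, 879] minutes from midnight
Interval B: [458, 709] minutes from midnight
Overlap start = max(726, 458) = 726
Overlap end = min(879, 709) = 709
End <= start, so the intervals do not overlap: 0 minutes

0


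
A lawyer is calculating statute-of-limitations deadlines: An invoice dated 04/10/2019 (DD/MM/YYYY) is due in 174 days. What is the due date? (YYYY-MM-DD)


Start: 2019-10-04
Adding 174 days
Days remaining in October: 27
After October: 147 days still to add
November 2019: 30 days, 117 remaining
December 2019: 31 days, 86 remaining
January 2020: 31 days, 55 remaining
February 2020: 29 days, 26 remaining
Result: 2020-03-26

2020-03-26


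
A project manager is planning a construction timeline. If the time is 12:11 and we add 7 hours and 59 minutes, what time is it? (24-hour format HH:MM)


Start time: 12:11
Adding: 7 hours 59 minutes
Minutes: 11 + 59 = 70
Minute overflow: 70 >= 60, so carry 1 hour, minutes = 10
Hours: 12 + 7 + 1 = 20
Result: 20:10

20:10


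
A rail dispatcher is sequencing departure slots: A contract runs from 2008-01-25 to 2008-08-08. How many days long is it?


Start date: 2008-01-25
End date: 2008-08-08
Jan 2008: +7 days
Feb 2008: +29 days
Mar 2008: +31 days
... (5 more months)
Total: 196 days

196


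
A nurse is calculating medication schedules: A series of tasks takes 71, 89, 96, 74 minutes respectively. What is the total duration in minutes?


Durations: 71, 89, 96, 74
Running sum: 71
+ 89 = 160
+ 96 = 256
+ 74 = 330
Total duration: 330 minutes
That is 5 hours and 30 minutes

330


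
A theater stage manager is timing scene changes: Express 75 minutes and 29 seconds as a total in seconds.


Minutes: 75
Seconds: 29
Convert minutes to seconds: 75 x 60 = 4500
Add remaining seconds: 4500 + 29 = 4529

4529


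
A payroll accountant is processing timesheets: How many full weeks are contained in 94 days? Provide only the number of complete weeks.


Total days: 94
Days per week: 7
Division: 94 / 7 = 13 remainder 3
Complete weeks: 13
Remaining days: 3

13


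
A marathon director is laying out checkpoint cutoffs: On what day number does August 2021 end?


Month: August
Year: 2021
August is a 31-day month
Total: 31 days

31


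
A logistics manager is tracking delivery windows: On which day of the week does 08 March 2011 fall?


Date: 2011-03-08
January 1, 2011 is a Saturday
Day of year: 67
Offset from Jan 1: 66 days
66 mod 7 = 3
Result: Tuesday

Tuesday


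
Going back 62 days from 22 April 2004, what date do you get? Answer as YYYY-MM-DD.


Start: 2004-04-22
Subtracting 62 days
Days already passed in April: 22
After going back through April: 40 more days to subtract
March 2004: 31 days, 9 remaining
February 2004 has 29 days, need 9
Result: 2004-02-20

2004-02-20


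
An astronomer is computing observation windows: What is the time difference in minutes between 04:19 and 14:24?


Start time: 04:19 = 259 minutes from midnight
End time: 14:24 = 864 minutes from midnight
Difference: 864 - 259 = 605 minutes
That is 10 hours and 5 minutes

605


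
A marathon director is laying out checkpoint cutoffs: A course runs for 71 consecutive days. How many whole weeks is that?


Total days: 71
Days per week: 7
Division: 71 / 7 = 10 remainder 1
Complete weeks: 10
Remaining days: 1

10


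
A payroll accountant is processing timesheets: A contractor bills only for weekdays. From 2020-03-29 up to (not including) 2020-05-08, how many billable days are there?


Start: 2020-03-29 (Sunday)
End (exclusive): 2020-05-08 (Friday)
Total calendar days: 40
Full weeks: 40 // 7 = 5 -> 25 weekdays
Remaining 5 days starting on Sunday:
  Sun(-), Mon(w), Tue(w), Wed(w), Thu(w) -> 4 weekdays
Total business days: 25 + 4 = 29

29


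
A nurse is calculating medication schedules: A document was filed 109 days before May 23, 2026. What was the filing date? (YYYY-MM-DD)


Start: 2026-05-23
Subtracting 109 days
Days already passed in May: 23
After going back through May: 86 more days to subtract
April 2026: 30 days, 56 remaining
March 2026: 31 days, 25 remaining
February 2026 has 28 days, need 25
Result: 2026-02-03

2026-02-03


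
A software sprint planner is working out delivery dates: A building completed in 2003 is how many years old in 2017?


Birth year: 2003
Current year: 2017
Age = current year - birth year
Age = 2017 - 2003 = 14

14


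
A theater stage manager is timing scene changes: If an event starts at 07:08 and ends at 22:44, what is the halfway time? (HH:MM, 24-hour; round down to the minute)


Start time: 07:08 = 428 minutes from midnight
End time: 22:44 = 1364 minutes from midnight
Sum: 428 + 1364 = 1792
Midpoint: 1792 / 2 = 896 minutes
Convert: 896 / 60 = 14 hours, 56 minutes
Result: 14:56

14:56


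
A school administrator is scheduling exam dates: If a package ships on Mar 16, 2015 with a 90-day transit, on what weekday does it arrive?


Start: 2015-03-16 (Monday)
Step 1 - find target date: add 90 days
  2015-03-16 + 90 days = 2015-06-14
Step 2 - day of week:
  90 mod 7 = 6
  Monday + 6 days -> Sunday
Result: Sunday (2015-06-14)

Sunday


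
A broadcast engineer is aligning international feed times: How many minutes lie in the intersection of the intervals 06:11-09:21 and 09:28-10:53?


Interval A: [371, 561] minutes from midnight
Interval B: [568, 653] minutes from midnight
Overlap start = max(371, 568) = 568
Overlap end = min(561, 653) = 561
End <= start, so the intervals do not overlap: 0 minutes

0


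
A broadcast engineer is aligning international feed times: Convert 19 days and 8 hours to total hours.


Days: 19
Extra hours: 8
Hours per day: 24
Days to hours: 19 x 24 = 456
Total: 456 + 8 = 464

464


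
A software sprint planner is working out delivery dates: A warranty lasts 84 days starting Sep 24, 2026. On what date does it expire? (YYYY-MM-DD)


Start: 2026-09-24
Adding 84 days
Days remaining in September: 6
After September: 78 days still to add
October 2026: 31 days, 47 remaining
November 2026: 30 days, 17 remaining
December 2026 has 31 days, need 17
Result: 2026-12-17

2026-12-17


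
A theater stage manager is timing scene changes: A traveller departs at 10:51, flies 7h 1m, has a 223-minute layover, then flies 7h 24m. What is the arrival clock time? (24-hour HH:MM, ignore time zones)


Depart: 10:51
Leg 1: +421 min -> 17:52
Layover: +223 min -> 21:35
Leg 2: +444 min -> 04:59
Total travel: 1088 minutes = 18h 8m
Arrival: 04:59

04:59


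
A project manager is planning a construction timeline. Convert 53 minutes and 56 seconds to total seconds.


Minutes: 53
Extra seconds: 56
Seconds per minute: 60
Minutes to seconds: 53 x 60 = 3180
Total: 3180 + 56 = 3236

3236


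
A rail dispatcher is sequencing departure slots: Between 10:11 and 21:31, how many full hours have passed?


Start: 10:11
End: 21:31
Hour difference: 21 - 10 = 11 hours
Minute difference: 31 - 11 = 20 minutes
Total minutes: 680
Complete hours: 680 / 60 = 11 (remainder 20)

11


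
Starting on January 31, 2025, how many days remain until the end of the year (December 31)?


Start: January 31, 2025
End: December 31, 2025
Days left in January: 0
February: 28
March: 31
April: 30
May: 31
... plus remaining months
Sum of remaining months: 334
Total: 0 + 334 = 334

334


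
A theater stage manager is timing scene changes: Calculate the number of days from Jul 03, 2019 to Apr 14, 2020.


Start date: 2019-07-03
End date: 2020-04-14
Jul 2019: +29 days
Aug 2019: +31 days
Sep 2019: +30 days
... (7 more months)
Total: 286 days

286


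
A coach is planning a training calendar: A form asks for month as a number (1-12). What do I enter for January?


Calendar month order:
1. January <--
2. February
January is month number 1

1


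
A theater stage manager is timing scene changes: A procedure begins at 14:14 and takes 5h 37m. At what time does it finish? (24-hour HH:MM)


Start time: 14:14
Adding: 5 hours 37 minutes
Minutes: 14 + 37 = 51
Hours: 14 + 5 + 0 = 19
Result: 19:51

19:51


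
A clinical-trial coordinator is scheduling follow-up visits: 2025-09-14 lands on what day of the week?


Date: 2025-09-14
January 1, 2025 is a Wednesday
Day of year: 257
Offset from Jan 1: 256 days
256 mod 7 = 4
Result: Sunday

Sunday


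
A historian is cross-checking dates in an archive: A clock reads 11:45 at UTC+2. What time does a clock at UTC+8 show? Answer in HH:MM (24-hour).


Local time: 11:45 at UTC+2 (offset 2h)
Target zone: UTC+8 (offset 8h)
Difference: 8 - (2) = 6 hours
Calculation: 11 + (6) = 17
Result: 17:45

17:45


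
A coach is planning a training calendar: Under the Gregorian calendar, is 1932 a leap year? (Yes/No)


Year: 1932
Divisible by 4? 1932 / 4 = 483.0 -> Yes
Divisible by 100? 1932 / 100 = 19.32 -> No
Divisible by 4 but not 100, so it IS a leap year

Yes


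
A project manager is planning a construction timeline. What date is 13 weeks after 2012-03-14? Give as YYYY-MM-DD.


Start: 2012-03-14
Weeks to add: 13
Convert to days: 13 x 7 = 91 days
Add 91 days to 2012-03-14
Result: 2012-06-13

2012-06-13


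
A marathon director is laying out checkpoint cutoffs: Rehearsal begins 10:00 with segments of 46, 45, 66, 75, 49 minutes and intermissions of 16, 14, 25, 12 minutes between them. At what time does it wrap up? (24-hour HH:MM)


Start: 10:00 = 600 min from midnight
  after task 1 (46 min): 10:46
  after break (16 min): 11:02
  after task 2 (45 min): 11:47
  after break (14 min): 12:01
  after task 3 (66 min): 13:07
  after break (25 min): 13:32
  after task 4 (75 min): 14:47
  after break (12 min): 14:59
  after task 5 (49 min): 15:48
Total elapsed: 348 minutes
End time: 15:48

15:48


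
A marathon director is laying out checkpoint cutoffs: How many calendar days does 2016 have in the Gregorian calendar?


Year: 2016
Check leap year rules:
Divisible by 4? Yes
Divisible by 100? No
2016 is a leap year
Days: 366

366


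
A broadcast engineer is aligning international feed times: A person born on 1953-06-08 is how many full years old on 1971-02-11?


Birth: 1953-06-08
Reference: 1971-02-11
Year difference: 1971 - 1953 = 18
Has birthday (06-08) occurred by 02-11? No
Birthday not yet reached this year -> subtract 1
Age in full years: 17

17


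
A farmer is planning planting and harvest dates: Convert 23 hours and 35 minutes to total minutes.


Hours: 23
Minutes: 35
Convert hours to minutes: 23 x 60 = 1380
Add remaining minutes: 1380 + 35 = 1415

1415


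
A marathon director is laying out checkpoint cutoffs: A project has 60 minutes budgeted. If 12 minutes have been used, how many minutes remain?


Total budget: 60 minutes
Time used: 12 minutes
Remaining: 60 - 12 = 48 minutes
Percent used: 20.0%
Percent remaining: 80.0%

48


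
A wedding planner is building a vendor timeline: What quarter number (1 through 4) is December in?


Month: December (month 12)
Q1: January-March (months 1-3)
Q2: April-June (months 4-6)
Q3: July-September (months 7-9)
Q4: October-December (months 10-12)
Month 12 falls in Q4

4


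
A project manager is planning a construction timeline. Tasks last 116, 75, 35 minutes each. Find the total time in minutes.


Durations: 116, 75, 35
Running sum: 116
+ 75 = 191
+ 35 = 226
Total duration: 226 minutes
That is 3 hours and 46 minutes

226


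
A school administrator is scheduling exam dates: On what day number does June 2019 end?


Month: June
Year: 2019
June is a 30-day month
Total: 30 days

30


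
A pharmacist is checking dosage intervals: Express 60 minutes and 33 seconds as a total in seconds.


Minutes: 60
Seconds: 33
Convert minutes to seconds: 60 x 60 = 3600
Add remaining seconds: 3600 + 33 = 3633

3633


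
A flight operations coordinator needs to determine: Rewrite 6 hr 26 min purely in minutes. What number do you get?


Hours: 6
Extra minutes: 26
Minutes per hour: 60
Hours to minutes: 6 x 60 = 360
Total: 360 + 26 = 386

386


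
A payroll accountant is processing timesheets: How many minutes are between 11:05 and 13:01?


Start time: 11:05 = 665 minutes from midnight
End time: 13:01 = 781 minutes from midnight
Difference: 781 - 665 = 116 minutes
That is 1 hours and 56 minutes

116


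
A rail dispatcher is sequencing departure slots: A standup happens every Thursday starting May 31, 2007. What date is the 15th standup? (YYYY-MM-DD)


First occurrence: 2007-05-31 (occurrence 1)
Each occurrence is 7 days after the previous.
Occurrence 15 is 14 weeks after the first.
14 weeks = 98 days
2007-05-31 + 98 days = 2007-09-06

2007-09-06


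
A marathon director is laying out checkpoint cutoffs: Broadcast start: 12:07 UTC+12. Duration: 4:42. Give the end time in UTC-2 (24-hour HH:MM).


Start: 12:07 in UTC+12
Step 1 - add duration:
  minutes: 7 + 42 = 49
  hours: 12 + 4 + 0 = 16
  end in UTC+12: 16:49
Step 2 - convert UTC+12 -> UTC-2:
  offset difference: -2 - (12) = -14 hours
  16 + (-14) = 2 -> mod 24 = 2
Result: 02:49 in UTC-2

02:49


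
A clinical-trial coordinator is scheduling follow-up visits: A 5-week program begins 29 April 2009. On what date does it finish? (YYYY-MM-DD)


Start: 2009-04-29
Weeks to add: 5
Convert to days: 5 x 7 = 35 days
Add 35 days to 2009-04-29
Result: 2009-06-03

2009-06-03


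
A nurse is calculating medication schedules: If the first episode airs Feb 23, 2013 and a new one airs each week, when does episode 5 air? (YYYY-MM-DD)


First occurrence: 2013-02-23 (occurrence 1)
Each occurrence is 7 days after the previous.
Occurrence 5 is 4 weeks after the first.
4 weeks = 28 days
2013-02-23 + 28 days = 2013-03-23

2013-03-23


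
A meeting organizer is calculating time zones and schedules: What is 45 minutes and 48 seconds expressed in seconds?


Minutes: 45
Extra seconds: 48
Seconds per minute: 60
Minutes to seconds: 45 x 60 = 2700
Total: 2700 + 48 = 2748

2748


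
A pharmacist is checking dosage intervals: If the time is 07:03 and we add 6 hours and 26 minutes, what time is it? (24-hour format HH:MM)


Start time: 07:03
Adding: 6 hours 26 minutes
Minutes: 3 + 26 = 29
Hours: 7 + 6 + 0 = 13
Result: 13:29

13:29


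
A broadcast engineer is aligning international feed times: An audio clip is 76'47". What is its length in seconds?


Minutes: 76
Seconds: 47
Convert minutes to seconds: 76 x 60 = 4560
Add remaining seconds: 4560 + 47 = 4607

4607


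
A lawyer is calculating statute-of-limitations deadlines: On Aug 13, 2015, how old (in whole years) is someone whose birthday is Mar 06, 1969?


Birth: 1969-03-06
Reference: 2015-08-13
Year difference: 2015 - 1969 = 46
Has birthday (03-06) occurred by 08-13? Yes
Age in full years: 46

46


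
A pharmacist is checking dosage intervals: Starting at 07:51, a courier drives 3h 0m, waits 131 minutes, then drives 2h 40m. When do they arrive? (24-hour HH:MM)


Depart: 07:51
Leg 1: +180 min -> 10:51
Layover: +131 min -> 13:02
Leg 2: +160 min -> 15:42
Total travel: 471 minutes = 7h 51m
Arrival: 15:42

15:42


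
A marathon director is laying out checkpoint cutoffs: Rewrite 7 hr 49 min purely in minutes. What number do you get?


Hours: 7
Extra minutes: 49
Minutes per hour: 60
Hours to minutes: 7 x 60 = 420
Total: 420 + 49 = 469

469


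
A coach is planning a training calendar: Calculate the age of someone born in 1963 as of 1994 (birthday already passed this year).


Birth year: 1963
Current year: 1994
Age = current year - birth year
Age = 1994 - 1963 = 31

31


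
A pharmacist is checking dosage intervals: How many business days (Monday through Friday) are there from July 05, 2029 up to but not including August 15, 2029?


Start: 2029-07-05 (Thursday)
End (exclusive): 2029-08-15 (Wednesday)
Total calendar days: 41
Full weeks: 41 // 7 = 5 -> 25 weekdays
Remaining 6 days starting on Thursday:
  Thu(w), Fri(w), Sat(-), Sun(-), Mon(w), Tue(w) -> 4 weekdays
Total business days: 25 + 4 = 29

29


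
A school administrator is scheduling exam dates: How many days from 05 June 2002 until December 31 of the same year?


Start: June 05, 2002
End: December 31, 2002
Days left in June: 25
July: 31
August: 31
September: 30
October: 31
... plus remaining months
Sum of remaining months: 184
Total: 25 + 184 = 209

209


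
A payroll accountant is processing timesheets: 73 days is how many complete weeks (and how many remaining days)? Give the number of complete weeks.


Total days: 73
Days per week: 7
Division: 73 / 7 = 10 remainder 3
Complete weeks: 10
Remaining days: 3

10


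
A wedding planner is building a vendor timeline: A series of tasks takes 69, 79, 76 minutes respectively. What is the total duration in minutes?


Durations: 69, 79, 76
Running sum: 69
+ 79 = 148
+ 76 = 224
Total duration: 224 minutes
That is 3 hours and 44 minutes

224


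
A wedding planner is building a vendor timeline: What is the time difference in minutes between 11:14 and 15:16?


Start time: 11:14 = 674 minutes from midnight
End time: 15:16 = 916 minutes from midnight
Difference: 916 - 674 = 242 minutes
That is 4 hours and 2 minutes

242


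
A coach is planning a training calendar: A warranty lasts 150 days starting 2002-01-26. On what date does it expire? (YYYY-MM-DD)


Start: 2002-01-26
Adding 150 days
Days remaining in January: 5
After January: 145 days still to add
February 2002: 28 days, 117 remaining
March 2002: 31 days, 86 remaining
April 2002: 30 days, 56 remaining
May 2002: 31 days, 25 remaining
Result: 2002-06-25

2002-06-25


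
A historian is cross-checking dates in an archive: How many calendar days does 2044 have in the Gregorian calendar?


Year: 2044
Check leap year rules:
Divisible by 4? Yes
Divisible by 100? No
2044 is a leap year
Days: 366

366


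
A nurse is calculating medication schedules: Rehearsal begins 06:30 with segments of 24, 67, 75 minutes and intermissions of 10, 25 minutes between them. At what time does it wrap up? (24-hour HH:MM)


Start: 06:30 = 390 min from midnight
  after task 1 (24 min): 06:54
  after break (10 min): 07:04
  after task 2 (67 min): 08:11
  after break (25 min): 08:36
  after task 3 (75 min): 09:51
Total elapsed: 201 minutes
End time: 09:51

09:51


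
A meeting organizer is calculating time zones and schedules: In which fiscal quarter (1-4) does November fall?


Month: November (month 11)
Q1: January-March (months 1-3)
Q2: April-June (months 4-6)
Q3: July-September (months 7-9)
Q4: October-December (months 10-12)
Month 11 falls in Q4

4


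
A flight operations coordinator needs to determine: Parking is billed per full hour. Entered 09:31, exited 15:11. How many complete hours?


Start: 09:31
End: 15:11
Hour difference: 15 - 9 = 6 hours
Minute difference: 11 - 31 = -20 minutes
Total minutes: 340
Complete hours: 340 / 60 = 5 (remainder 40)

5


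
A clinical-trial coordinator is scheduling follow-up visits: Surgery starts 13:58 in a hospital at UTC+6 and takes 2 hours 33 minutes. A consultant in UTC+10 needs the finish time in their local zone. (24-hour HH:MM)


Start: 13:58 in UTC+6
Step 1 - add duration:
  minutes: 58 + 33 = 91 (carry 1h)
  hours: 13 + 2 + 1 = 16
  end in UTC+6: 16:31
Step 2 - convert UTC+6 -> UTC+10:
  offset difference: 10 - (6) = 4 hours
  16 + (4) = 20 -> mod 24 = 20
Result: 20:31 in UTC+10

20:31


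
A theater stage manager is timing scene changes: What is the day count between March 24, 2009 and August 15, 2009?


Start date: 2009-03-24
End date: 2009-08-15
Mar 2009: +8 days
Apr 2009: +30 days
May 2009: +31 days
... (3 more months)
Total: 144 days

144


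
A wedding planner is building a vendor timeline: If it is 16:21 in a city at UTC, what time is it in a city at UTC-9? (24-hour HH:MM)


Local time: 16:21 at UTC (offset 0h)
Target zone: UTC-9 (offset -9h)
Difference: -9 - (0) = -9 hours
Calculation: 16 + (-9) = 7
Result: 07:21

07:21


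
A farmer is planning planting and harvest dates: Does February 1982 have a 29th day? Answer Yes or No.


Year: 1982
Divisible by 4? 1982 / 4 = 495.5 -> No
Not divisible by 4, so NOT a leap year

No


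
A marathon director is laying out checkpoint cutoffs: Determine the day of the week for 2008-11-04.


Date: 2008-11-04
January 1, 2008 is a Tuesday
Day of year: 309
Offset from Jan 1: 308 days
308 mod 7 = 0
Result: Tuesday

Tuesday


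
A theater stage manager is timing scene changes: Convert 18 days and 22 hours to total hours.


Days: 18
Extra hours: 22
Hours per day: 24
Days to hours: 18 x 24 = 432
Total: 432 + 22 = 454

454


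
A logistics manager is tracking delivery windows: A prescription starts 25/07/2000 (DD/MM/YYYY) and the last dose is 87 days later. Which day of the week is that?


Start: 2000-07-25 (Tuesday)
Step 1 - find target date: add 87 days
  2000-07-25 + 87 days = 2000-10-20
Step 2 - day of week:
  87 mod 7 = 3
  Tuesday + 3 days -> Friday
Result: Friday (2000-10-20)

Friday


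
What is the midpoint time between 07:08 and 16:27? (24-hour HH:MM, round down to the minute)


Start time: 07:08 = 428 minutes from midnight
End time: 16:27 = 987 minutes from midnight
Sum: 428 + 987 = 1415
Midpoint: 1415 / 2 = 707 minutes
Convert: 707 / 60 = 11 hours, 47 minutes
Result: 11:47

11:47


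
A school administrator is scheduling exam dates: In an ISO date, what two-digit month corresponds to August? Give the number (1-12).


Calendar month order:
7. July
8. August <--
9. September
August is month number 8

8


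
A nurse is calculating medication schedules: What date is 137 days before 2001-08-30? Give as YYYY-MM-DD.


Start: 2001-08-30
Subtracting 137 days
Days already passed in August: 30
After going back through August: 107 more days to subtract
July 2001: 31 days, 76 remaining
June 2001: 30 days, 46 remaining
May 2001: 31 days, 15 remaining
April 2001 has 30 days, need 15
Result: 2001-04-15

2001-04-15


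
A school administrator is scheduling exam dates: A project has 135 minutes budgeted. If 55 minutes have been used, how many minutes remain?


Total budget: 135 minutes
Time used: 55 minutes
Remaining: 135 - 55 = 80 minutes
Percent used: 40.7%
Percent remaining: 59.3%

80


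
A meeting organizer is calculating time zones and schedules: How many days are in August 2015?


Month: August
Year: 2015
August is a 31-day month
Total: 31 days

31


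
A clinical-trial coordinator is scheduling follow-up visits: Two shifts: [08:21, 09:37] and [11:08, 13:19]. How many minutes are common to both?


Interval A: [501, 577] minutes from midnight
Interval B: [668, 799] minutes from midnight
Overlap start = max(501, 668) = 668
Overlap end = min(577, 799) = 577
End <= start, so the intervals do not overlap: 0 minutes

0


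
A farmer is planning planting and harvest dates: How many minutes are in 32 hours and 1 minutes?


Hours: 32
Minutes: 1
Convert hours to minutes: 32 x 60 = 1920
Add remaining minutes: 1920 + 1 = 1921

1921


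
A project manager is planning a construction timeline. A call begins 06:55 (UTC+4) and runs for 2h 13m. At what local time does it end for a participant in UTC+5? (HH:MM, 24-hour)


Start: 06:55 in UTC+4
Step 1 - add duration:
  minutes: 55 + 13 = 68 (carry 1h)
  hours: 6 + 2 + 1 = 9
  end in UTC+4: 09:08
Step 2 - convert UTC+4 -> UTC+5:
  offset difference: 5 - (4) = 1 hours
  9 + (1) = 10 -> mod 24 = 10
Result: 10:08 in UTC+5

10:08


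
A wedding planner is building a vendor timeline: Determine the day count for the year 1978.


Year: 1978
Check leap year rules:
Divisible by 4? No
1978 is not a leap year
Days: 365

365


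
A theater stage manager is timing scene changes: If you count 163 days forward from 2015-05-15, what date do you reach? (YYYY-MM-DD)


Start: 2015-05-15
Adding 163 days
Days remaining in May: 16
After May: 147 days still to add
June 2015: 30 days, 117 remaining
July 2015: 31 days, 86 remaining
August 2015: 31 days, 55 remaining
September 2015: 30 days, 25 remaining
Result: 2015-10-25

2015-10-25


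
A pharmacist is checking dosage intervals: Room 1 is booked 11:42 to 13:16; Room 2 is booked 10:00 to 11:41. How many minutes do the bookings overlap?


Interval A: [702, 796] minutes from midnight
Interval B: [600, 701] minutes from midnight
Overlap start = max(702, 600) = 702
Overlap end = min(796, 701) = 701
End <= start, so the intervals do not overlap: 0 minutes

0


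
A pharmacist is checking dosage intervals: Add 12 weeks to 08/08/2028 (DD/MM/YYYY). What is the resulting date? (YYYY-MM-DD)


Start: 2028-08-08
Weeks to add: 12
Convert to days: 12 x 7 = 84 days
Add 84 days to 2028-08-08
Result: 2028-10-31

2028-10-31


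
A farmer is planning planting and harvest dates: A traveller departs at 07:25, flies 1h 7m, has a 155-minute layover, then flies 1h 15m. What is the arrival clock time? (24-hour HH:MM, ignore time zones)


Depart: 07:25
Leg 1: +67 min -> 08:32
Layover: +155 min -> 11:07
Leg 2: +75 min -> 12:22
Total travel: 297 minutes = 4h 57m
Arrival: 12:22

12:22


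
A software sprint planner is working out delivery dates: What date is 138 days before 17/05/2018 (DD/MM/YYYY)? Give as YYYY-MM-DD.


Start: 2018-05-17
Subtracting 138 days
Days already passed in May: 17
After going back through May: 121 more days to subtract
April 2018: 30 days, 91 remaining
March 2018: 31 days, 60 remaining
February 2018: 28 days, 32 remaining
January 2018: 31 days, 1 remaining
Result: 2017-12-30

2017-12-30


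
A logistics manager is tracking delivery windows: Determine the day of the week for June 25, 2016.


Date: 2016-06-25
January 1, 2016 is a Friday
Day of year: 177
Offset from Jan 1: 176 days
176 mod 7 = 1
Result: Saturday

Saturday


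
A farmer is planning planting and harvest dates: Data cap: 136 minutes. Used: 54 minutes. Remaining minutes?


Total budget: 136 minutes
Time used: 54 minutes
Remaining: 136 - 54 = 82 minutes
Percent used: 39.7%
Percent remaining: 60.3%

82


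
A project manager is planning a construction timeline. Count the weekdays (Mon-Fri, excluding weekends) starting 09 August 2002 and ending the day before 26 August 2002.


Start: 2002-08-09 (Friday)
End (exclusive): 2002-08-26 (Monday)
Total calendar days: 17
Full weeks: 17 // 7 = 2 -> 10 weekdays
Remaining 3 days starting on Friday:
  Fri(w), Sat(-), Sun(-) -> 1 weekdays
Total business days: 10 + 1 = 11

11


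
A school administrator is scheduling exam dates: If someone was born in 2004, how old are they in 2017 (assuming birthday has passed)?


Birth year: 2004
Current year: 2017
Age = current year - birth year
Age = 2017 - 2004 = 13

13


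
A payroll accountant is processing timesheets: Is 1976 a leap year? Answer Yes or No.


Year: 1976
Divisible by 4? 1976 / 4 = 494.0 -> Yes
Divisible by 100? 1976 / 100 = 19.76 -> No
Divisible by 4 but not 100, so it IS a leap year

Yes


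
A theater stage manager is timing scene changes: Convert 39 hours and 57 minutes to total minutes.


Hours: 39
Extra minutes: 57
Minutes per hour: 60
Hours to minutes: 39 x 60 = 2340
Total: 2340 + 57 = 2397

2397


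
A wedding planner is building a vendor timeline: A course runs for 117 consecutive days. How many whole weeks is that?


Total days: 117
Days per week: 7
Division: 117 / 7 = 16 remainder 5
Complete weeks: 16
Remaining days: 5

16


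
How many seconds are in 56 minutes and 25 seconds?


Minutes: 56
Extra seconds: 25
Seconds per minute: 60
Minutes to seconds: 56 x 60 = 3360
Total: 3360 + 25 = 3385

3385


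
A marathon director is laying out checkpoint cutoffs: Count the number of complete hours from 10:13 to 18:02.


Start: 10:13
End: 18:02
Hour difference: 18 - 10 = 8 hours
Minute difference: 2 - 13 = -11 minutes
Total minutes: 469
Complete hours: 469 / 60 = 7 (remainder 49)

7


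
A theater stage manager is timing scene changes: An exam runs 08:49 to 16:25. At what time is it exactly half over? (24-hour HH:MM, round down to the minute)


Start time: 08:49 = 529 minutes from midnight
End time: 16:25 = 985 minutes from midnight
Sum: 529 + 985 = 1514
Midpoint: 1514 / 2 = 757 minutes
Convert: 757 / 60 = 12 hours, 37 minutes
Result: 12:37

12:37


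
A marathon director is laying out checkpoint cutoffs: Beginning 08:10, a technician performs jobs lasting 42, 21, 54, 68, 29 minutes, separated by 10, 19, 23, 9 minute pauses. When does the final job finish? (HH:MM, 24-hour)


Start: 08:10 = 490 min from midnight
  after task 1 (42 min): 08:52
  after break (10 min): 09:02
  after task 2 (21 min): 09:23
  after break (19 min): 09:42
  after task 3 (54 min): 10:36
  after break (23 min): 10:59
  after task 4 (68 min): 12:07
  after break (9 min): 12:16
  after task 5 (29 min): 12:45
Total elapsed: 275 minutes
End time: 12:45

12:45


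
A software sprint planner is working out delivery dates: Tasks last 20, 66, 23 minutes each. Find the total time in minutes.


Durations: 20, 66, 23
Running sum: 20
+ 66 = 86
+ 23 = 109
Total duration: 109 minutes
That is 1 hours and 49 minutes

109


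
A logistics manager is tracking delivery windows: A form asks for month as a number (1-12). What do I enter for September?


Calendar month order:
8. August
9. September <--
10. October
September is month number 9

9


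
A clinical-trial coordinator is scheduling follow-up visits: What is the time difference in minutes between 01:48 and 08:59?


Start time: 01:48 = 108 minutes from midnight
End time: 08:59 = 539 minutes from midnight
Difference: 539 - 108 = 431 minutes
That is 7 hours and 11 minutes

431


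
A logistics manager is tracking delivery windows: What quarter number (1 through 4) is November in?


Month: November (month 11)
Q1: January-March (months 1-3)
Q2: April-June (months 4-6)
Q3: July-September (months 7-9)
Q4: October-December (months 10-12)
Month 11 falls in Q4

4


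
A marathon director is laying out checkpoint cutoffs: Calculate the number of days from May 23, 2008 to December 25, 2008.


Start date: 2008-05-23
End date: 2008-12-25
May 2008: +9 days
Jun 2008: +30 days
Jul 2008: +31 days
... (5 more months)
Total: 216 days

216


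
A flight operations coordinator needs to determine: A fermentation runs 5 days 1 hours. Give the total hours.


Days: 5
Extra hours: 1
Hours per day: 24
Days to hours: 5 x 24 = 120
Total: 120 + 1 = 121

121


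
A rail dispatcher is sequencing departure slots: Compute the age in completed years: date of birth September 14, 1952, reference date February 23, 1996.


Birth: 1952-09-14
Reference: 1996-02-23
Year difference: 1996 - 1952 = 44
Has birthday (09-14) occurred by 02-23? No
Birthday not yet reached this year -> subtract 1
Age in full years: 43

43


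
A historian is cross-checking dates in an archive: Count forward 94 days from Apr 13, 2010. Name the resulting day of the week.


Start: 2010-04-13 (Tuesday)
Step 1 - find target date: add 94 days
  2010-04-13 + 94 days = 2010-07-16
Step 2 - day of week:
  94 mod 7 = 3
  Tuesday + 3 days -> Friday
Result: Friday (2010-07-16)

Friday


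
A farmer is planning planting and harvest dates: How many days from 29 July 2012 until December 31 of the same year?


Start: July 29, 2012
End: December 31, 2012
Days left in July: 2
August: 31
September: 30
October: 31
November: 30
... plus remaining months
Sum of remaining months: 153
Total: 2 + 153 = 155

155


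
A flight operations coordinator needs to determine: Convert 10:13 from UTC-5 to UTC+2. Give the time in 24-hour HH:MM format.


Local time: 10:13 at UTC-5 (offset -5h)
Target zone: UTC+2 (offset 2h)
Difference: 2 - (-5) = 7 hours
Calculation: 10 + (7) = 17
Result: 17:13

17:13


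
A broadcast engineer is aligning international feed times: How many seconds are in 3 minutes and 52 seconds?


Minutes: 3
Seconds: 52
Convert minutes to seconds: 3 x 60 = 180
Add remaining seconds: 180 + 52 = 232

232


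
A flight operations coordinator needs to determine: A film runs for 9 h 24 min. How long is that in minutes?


Hours: 9
Minutes: 24
Convert hours to minutes: 9 x 60 = 540
Add remaining minutes: 540 + 24 = 564

564


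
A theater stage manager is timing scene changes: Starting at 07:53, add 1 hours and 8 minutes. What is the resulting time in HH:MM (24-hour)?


Start time: 07:53
Adding: 1 hours 8 minutes
Minutes: 53 + 8 = 61
Minute overflow: 61 >= 60, so carry 1 hour, minutes = 1
Hours: 7 + 1 + 1 = 9
Result: 09:01

09:01


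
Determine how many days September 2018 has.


Month: September
Year: 2018
September is a 30-day month
Total: 30 days

30


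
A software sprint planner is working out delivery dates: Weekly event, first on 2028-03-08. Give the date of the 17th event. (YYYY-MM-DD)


First occurrence: 2028-03-08 (occurrence 1)
Each occurrence is 7 days after the previous.
Occurrence 17 is 16 weeks after the first.
16 weeks = 112 days
2028-03-08 + 112 days = 2028-06-28

2028-06-28


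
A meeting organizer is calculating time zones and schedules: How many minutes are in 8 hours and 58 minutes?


Hours: 8
Minutes: 58
Convert hours to minutes: 8 x 60 = 480
Add remaining minutes: 480 + 58 = 538

538


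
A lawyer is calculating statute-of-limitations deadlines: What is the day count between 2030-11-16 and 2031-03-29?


Start date: 2030-11-16
End date: 2031-03-29
Nov 2030: +15 days
Dec 2030: +31 days
Jan 2031: +31 days
Feb 2031: +28 days
Mar 2031: +28 days
Total: 133 days

133


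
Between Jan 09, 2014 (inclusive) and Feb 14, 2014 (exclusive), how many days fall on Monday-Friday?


Start: 2014-01-09 (Thursday)
End (exclusive): 2014-02-14 (Friday)
Total calendar days: 36
Full weeks: 36 // 7 = 5 -> 25 weekdays
Remaining 1 days starting on Thursday:
  Thu(w) -> 1 weekdays
Total business days: 25 + 1 = 26

26


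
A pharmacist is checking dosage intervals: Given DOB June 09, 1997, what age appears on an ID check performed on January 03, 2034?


Birth: 1997-06-09
Reference: 2034-01-03
Year difference: 2034 - 1997 = 37
Has birthday (06-09) occurred by 01-03? No
Birthday not yet reached this year -> subtract 1
Age in full years: 36

36


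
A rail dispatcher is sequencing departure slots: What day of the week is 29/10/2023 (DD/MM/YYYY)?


Date: 2023-10-29
January 1, 2023 is a Sunday
Day of year: 302
Offset from Jan 1: 301 days
301 mod 7 = 0
Result: Sunday

Sunday


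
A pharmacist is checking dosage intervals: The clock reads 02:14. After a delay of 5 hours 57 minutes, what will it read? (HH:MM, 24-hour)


Start time: 02:14
Adding: 5 hours 57 minutes
Minutes: 14 + 57 = 71
Minute overflow: 71 >= 60, so carry 1 hour, minutes = 11
Hours: 2 + 5 + 1 = 8
Result: 08:11

08:11
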